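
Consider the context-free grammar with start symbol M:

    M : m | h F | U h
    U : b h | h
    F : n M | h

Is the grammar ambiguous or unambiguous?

Witness: h h

Derivation 1: M ⇒ h F ⇒ h h
Derivation 2: M ⇒ U h ⇒ h h

Two distinct leftmost derivations for the same string.

Ambiguous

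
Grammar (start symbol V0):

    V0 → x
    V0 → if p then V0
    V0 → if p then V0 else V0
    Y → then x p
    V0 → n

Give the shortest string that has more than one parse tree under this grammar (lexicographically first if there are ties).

if p then if p then n else n

length 1: no string has ≥2 trees
length 4: no string has ≥2 trees
length 6: no string has ≥2 trees
length 7: no string has ≥2 trees
length 9: if p then if p then n else n has 2 parse trees

Two derivations of if p then if p then n else n:
  V0 ⇒ if p then V0 ⇒ if p then if p then V0 else V0 ⇒ if p then if p then n else V0 ⇒ if p then if p then n else n
  V0 ⇒ if p then V0 else V0 ⇒ if p then if p then V0 else V0 ⇒ if p then if p then n else V0 ⇒ if p then if p then n else n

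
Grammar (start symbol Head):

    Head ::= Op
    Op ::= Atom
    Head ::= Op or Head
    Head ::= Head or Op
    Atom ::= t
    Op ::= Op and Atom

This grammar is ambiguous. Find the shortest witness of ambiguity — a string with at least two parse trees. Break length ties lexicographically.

length 1: no string has ≥2 trees
length 3: t or t has 2 parse trees

Two derivations of t or t:
  Head ⇒ Op or Head ⇒ Atom or Head ⇒ t or Head ⇒ t or Op ⇒ t or Atom ⇒ t or t
  Head ⇒ Head or Op ⇒ Op or Op ⇒ Atom or Op ⇒ t or Op ⇒ t or Atom ⇒ t or t

t or t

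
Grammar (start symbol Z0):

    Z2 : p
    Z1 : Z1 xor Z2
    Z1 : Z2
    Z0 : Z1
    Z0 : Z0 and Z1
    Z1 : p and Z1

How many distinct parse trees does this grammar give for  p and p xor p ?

Parse trees for p and p xor p:
  [Z0 [Z1 [Z1 p and [Z1 [Z2 p]]] xor [Z2 p]]]
  [Z0 [Z1 p and [Z1 [Z1 [Z2 p]] xor [Z2 p]]]]
  [Z0 [Z0 [Z1 [Z2 p]]] and [Z1 [Z1 [Z2 p]] xor [Z2 p]]]

3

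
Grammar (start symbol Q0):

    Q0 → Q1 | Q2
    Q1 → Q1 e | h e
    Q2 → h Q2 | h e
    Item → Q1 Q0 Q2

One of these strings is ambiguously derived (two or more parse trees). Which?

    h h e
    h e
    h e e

h h e: 1 tree
h e: 2 trees
h e e: 1 tree

h e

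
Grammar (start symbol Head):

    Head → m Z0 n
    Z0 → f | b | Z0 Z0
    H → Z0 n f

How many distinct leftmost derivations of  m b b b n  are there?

2

Parse trees for m b b b n:
  [Head m [Z0 [Z0 b] [Z0 [Z0 b] [Z0 b]]] n]
  [Head m [Z0 [Z0 [Z0 b] [Z0 b]] [Z0 b]] n]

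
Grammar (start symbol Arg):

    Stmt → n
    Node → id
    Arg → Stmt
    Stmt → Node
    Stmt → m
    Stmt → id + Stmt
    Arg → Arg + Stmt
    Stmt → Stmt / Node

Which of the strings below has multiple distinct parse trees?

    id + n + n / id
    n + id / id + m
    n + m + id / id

id + n + n / id: 2 trees
n + id / id + m: 1 tree
n + m + id / id: 1 tree

id + n + n / id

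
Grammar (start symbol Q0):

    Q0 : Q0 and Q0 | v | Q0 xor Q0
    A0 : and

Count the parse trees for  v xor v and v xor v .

5

Parse trees for v xor v and v xor v:
  [Q0 [Q0 [Q0 v] xor [Q0 v]] and [Q0 [Q0 v] xor [Q0 v]]]
  [Q0 [Q0 v] xor [Q0 [Q0 v] and [Q0 [Q0 v] xor [Q0 v]]]]
  [Q0 [Q0 v] xor [Q0 [Q0 [Q0 v] and [Q0 v]] xor [Q0 v]]]
  [Q0 [Q0 [Q0 [Q0 v] xor [Q0 v]] and [Q0 v]] xor [Q0 v]]
  [Q0 [Q0 [Q0 v] xor [Q0 [Q0 v] and [Q0 v]]] xor [Q0 v]]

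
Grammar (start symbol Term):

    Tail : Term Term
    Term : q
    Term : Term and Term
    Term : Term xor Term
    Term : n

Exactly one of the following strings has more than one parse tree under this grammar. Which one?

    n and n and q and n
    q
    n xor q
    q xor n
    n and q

n and n and q and n: 5 trees
q: 1 tree
n xor q: 1 tree
q xor n: 1 tree
n and q: 1 tree

n and n and q and n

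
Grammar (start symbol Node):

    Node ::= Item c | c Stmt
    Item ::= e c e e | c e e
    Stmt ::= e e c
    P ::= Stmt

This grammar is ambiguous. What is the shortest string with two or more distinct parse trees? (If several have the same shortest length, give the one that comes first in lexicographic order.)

length 4: c e e c has 2 parse trees

Two derivations of c e e c:
  Node ⇒ Item c ⇒ c e e c
  Node ⇒ c Stmt ⇒ c e e c

c e e c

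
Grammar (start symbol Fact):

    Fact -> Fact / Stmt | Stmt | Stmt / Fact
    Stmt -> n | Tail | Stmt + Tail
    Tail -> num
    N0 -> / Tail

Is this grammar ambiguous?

Ambiguous

Witness: n / n

Derivation 1: Fact ⇒ Fact / Stmt ⇒ Stmt / Stmt ⇒ n / Stmt ⇒ n / n
Derivation 2: Fact ⇒ Stmt / Fact ⇒ n / Fact ⇒ n / Stmt ⇒ n / n

Two distinct leftmost derivations for the same string.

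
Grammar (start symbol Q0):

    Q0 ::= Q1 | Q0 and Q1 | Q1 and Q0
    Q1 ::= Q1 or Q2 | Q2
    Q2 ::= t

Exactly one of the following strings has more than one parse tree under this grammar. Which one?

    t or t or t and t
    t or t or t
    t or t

t or t or t and t

t or t or t and t: 2 trees
t or t or t: 1 tree
t or t: 1 tree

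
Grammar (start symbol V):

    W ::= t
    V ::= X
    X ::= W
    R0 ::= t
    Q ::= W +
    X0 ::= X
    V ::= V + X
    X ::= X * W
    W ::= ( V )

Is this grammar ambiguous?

Only V, X, W are reachable from V; ignoring the rest: The grammar is stratified — V handles '+' (left-recursive), X handles '*', W atoms. Each operator has a fixed associativity and precedence level, so every string has one parse.

Unambiguous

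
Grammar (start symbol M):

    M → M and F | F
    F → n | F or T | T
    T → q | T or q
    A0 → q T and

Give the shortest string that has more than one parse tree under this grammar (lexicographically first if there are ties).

length 1: no string has ≥2 trees
length 3: q or q has 2 parse trees

Two derivations of q or q:
  M ⇒ F ⇒ F or T ⇒ T or T ⇒ q or T ⇒ q or q
  M ⇒ F ⇒ T ⇒ T or q ⇒ q or q

q or q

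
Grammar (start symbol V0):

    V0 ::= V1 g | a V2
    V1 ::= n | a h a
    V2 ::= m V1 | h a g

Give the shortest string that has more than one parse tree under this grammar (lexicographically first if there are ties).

a h a g

length 2: no string has ≥2 trees
length 3: no string has ≥2 trees
length 4: a h a g has 2 parse trees

Two derivations of a h a g:
  V0 ⇒ V1 g ⇒ a h a g
  V0 ⇒ a V2 ⇒ a h a g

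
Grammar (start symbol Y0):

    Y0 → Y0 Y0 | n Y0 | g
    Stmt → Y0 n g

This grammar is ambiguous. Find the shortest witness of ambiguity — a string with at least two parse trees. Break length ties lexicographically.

length 1: no string has ≥2 trees
length 2: no string has ≥2 trees
length 3: g g g has 2 parse trees

Two derivations of g g g:
  Y0 ⇒ Y0 Y0 ⇒ Y0 Y0 Y0 ⇒ g Y0 Y0 ⇒ g g Y0 ⇒ g g g
  Y0 ⇒ Y0 Y0 ⇒ g Y0 ⇒ g Y0 Y0 ⇒ g g Y0 ⇒ g g g

g g g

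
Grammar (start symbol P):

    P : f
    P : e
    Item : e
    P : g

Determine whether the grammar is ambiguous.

(Item is unreachable from P, so its rules don't affect L(P).) Each reachable nonterminal has at most one production per leading terminal, and all productions are right-linear; the derivation is determined token-by-token.

Unambiguous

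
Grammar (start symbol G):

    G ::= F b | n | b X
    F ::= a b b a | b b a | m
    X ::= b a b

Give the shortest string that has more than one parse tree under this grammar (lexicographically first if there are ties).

b b a b

length 1: no string has ≥2 trees
length 2: no string has ≥2 trees
length 4: b b a b has 2 parse trees

Two derivations of b b a b:
  G ⇒ F b ⇒ b b a b
  G ⇒ b X ⇒ b b a b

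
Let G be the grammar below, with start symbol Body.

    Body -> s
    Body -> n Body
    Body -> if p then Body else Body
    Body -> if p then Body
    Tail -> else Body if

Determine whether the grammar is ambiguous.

Ambiguous

Witness: if p then if p then s else s

Derivation 1: Body ⇒ if p then Body else Body ⇒ if p then if p then Body else Body ⇒ if p then if p then s else Body ⇒ if p then if p then s else s
Derivation 2: Body ⇒ if p then Body ⇒ if p then if p then Body else Body ⇒ if p then if p then s else Body ⇒ if p then if p then s else s

Two distinct leftmost derivations for the same string.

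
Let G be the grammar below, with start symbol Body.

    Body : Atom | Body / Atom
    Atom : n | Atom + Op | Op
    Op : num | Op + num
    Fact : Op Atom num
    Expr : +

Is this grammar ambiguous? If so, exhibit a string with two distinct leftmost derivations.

Ambiguous

Witness: num + num

Derivation 1: Body ⇒ Atom ⇒ Atom + Op ⇒ Op + Op ⇒ num + Op ⇒ num + num
Derivation 2: Body ⇒ Atom ⇒ Op ⇒ Op + num ⇒ num + num

Two distinct leftmost derivations for the same string.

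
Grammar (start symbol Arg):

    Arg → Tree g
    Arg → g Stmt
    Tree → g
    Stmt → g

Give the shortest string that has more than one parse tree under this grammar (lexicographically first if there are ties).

length 2: g g has 2 parse trees

Two derivations of g g:
  Arg ⇒ Tree g ⇒ g g
  Arg ⇒ g Stmt ⇒ g g

g g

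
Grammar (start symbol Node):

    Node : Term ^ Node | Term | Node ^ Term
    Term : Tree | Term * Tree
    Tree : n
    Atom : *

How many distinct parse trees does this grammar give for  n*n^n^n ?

4

Parse trees for n*n^n^n:
  [Node [Term [Term [Tree n]] * [Tree n]] ^ [Node [Term [Tree n]] ^ [Node [Term [Tree n]]]]]
  [Node [Term [Term [Tree n]] * [Tree n]] ^ [Node [Node [Term [Tree n]]] ^ [Term [Tree n]]]]
  [Node [Node [Term [Term [Tree n]] * [Tree n]] ^ [Node [Term [Tree n]]]] ^ [Term [Tree n]]]
  [Node [Node [Node [Term [Term [Tree n]] * [Tree n]]] ^ [Term [Tree n]]] ^ [Term [Tree n]]]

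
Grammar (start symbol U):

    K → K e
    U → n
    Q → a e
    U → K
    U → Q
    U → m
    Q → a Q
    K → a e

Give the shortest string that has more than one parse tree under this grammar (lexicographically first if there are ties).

a e

length 1: no string has ≥2 trees
length 2: a e has 2 parse trees

Two derivations of a e:
  U ⇒ K ⇒ a e
  U ⇒ Q ⇒ a e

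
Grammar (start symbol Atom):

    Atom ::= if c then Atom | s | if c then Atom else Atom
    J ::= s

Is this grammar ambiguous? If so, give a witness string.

Ambiguous

Witness: if c then if c then s else s

Derivation 1: Atom ⇒ if c then Atom ⇒ if c then if c then Atom else Atom ⇒ if c then if c then s else Atom ⇒ if c then if c then s else s
Derivation 2: Atom ⇒ if c then Atom else Atom ⇒ if c then if c then Atom else Atom ⇒ if c then if c then s else Atom ⇒ if c then if c then s else s

Two distinct leftmost derivations for the same string.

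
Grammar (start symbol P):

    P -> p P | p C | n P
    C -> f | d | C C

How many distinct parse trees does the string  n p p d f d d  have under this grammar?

Parse trees for n p p d f d d:
  [P n [P p [P p [C [C d] [C [C f] [C [C d] [C d]]]]]]]
  [P n [P p [P p [C [C d] [C [C [C f] [C d]] [C d]]]]]]
  [P n [P p [P p [C [C [C d] [C f]] [C [C d] [C d]]]]]]
  [P n [P p [P p [C [C [C d] [C [C f] [C d]]] [C d]]]]]
  [P n [P p [P p [C [C [C [C d] [C f]] [C d]] [C d]]]]]

5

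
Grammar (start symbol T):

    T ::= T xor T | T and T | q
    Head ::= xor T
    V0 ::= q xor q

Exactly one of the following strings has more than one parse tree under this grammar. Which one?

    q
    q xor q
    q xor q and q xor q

q: 1 tree
q xor q: 1 tree
q xor q and q xor q: 5 trees

q xor q and q xor q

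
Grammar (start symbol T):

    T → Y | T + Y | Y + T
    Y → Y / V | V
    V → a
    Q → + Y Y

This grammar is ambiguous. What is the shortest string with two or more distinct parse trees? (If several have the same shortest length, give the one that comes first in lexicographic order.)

length 1: no string has ≥2 trees
length 3: a + a has 2 parse trees

Two derivations of a + a:
  T ⇒ T + Y ⇒ Y + Y ⇒ V + Y ⇒ a + Y ⇒ a + V ⇒ a + a
  T ⇒ Y + T ⇒ V + T ⇒ a + T ⇒ a + Y ⇒ a + V ⇒ a + a

a + a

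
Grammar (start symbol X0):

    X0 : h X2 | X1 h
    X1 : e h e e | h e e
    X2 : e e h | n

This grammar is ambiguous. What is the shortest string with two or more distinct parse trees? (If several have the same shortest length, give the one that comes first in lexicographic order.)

h e e h

length 2: no string has ≥2 trees
length 4: h e e h has 2 parse trees

Two derivations of h e e h:
  X0 ⇒ h X2 ⇒ h e e h
  X0 ⇒ X1 h ⇒ h e e h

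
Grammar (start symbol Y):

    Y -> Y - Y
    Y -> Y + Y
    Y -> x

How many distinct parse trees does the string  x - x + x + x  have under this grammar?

5

Parse trees for x - x + x + x:
  [Y [Y x] - [Y [Y x] + [Y [Y x] + [Y x]]]]
  [Y [Y x] - [Y [Y [Y x] + [Y x]] + [Y x]]]
  [Y [Y [Y x] - [Y x]] + [Y [Y x] + [Y x]]]
  [Y [Y [Y x] - [Y [Y x] + [Y x]]] + [Y x]]
  [Y [Y [Y [Y x] - [Y x]] + [Y x]] + [Y x]]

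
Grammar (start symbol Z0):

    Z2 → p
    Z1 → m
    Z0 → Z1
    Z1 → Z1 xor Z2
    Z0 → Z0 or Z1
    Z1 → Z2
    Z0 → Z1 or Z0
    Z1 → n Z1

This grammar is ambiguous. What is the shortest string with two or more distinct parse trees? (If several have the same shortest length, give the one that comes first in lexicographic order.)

length 1: no string has ≥2 trees
length 2: no string has ≥2 trees
length 3: m or m has 2 parse trees

Two derivations of m or m:
  Z0 ⇒ Z0 or Z1 ⇒ Z1 or Z1 ⇒ m or Z1 ⇒ m or m
  Z0 ⇒ Z1 or Z0 ⇒ m or Z0 ⇒ m or Z1 ⇒ m or m

m or m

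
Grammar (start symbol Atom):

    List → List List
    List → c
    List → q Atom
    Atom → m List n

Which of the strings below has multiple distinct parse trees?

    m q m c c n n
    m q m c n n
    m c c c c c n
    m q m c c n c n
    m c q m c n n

m q m c c n n: 1 tree
m q m c n n: 1 tree
m c c c c c n: 14 trees
m q m c c n c n: 1 tree
m c q m c n n: 1 tree

m c c c c c n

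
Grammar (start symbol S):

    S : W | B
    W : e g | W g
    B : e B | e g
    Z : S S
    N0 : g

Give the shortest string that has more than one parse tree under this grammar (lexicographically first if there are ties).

e g

length 2: e g has 2 parse trees

Two derivations of e g:
  S ⇒ W ⇒ e g
  S ⇒ B ⇒ e g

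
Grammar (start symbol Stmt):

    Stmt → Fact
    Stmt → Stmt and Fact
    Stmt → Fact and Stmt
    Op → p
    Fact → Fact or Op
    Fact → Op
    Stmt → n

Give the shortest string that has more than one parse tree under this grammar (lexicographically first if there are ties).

length 1: no string has ≥2 trees
length 3: p and p has 2 parse trees

Two derivations of p and p:
  Stmt ⇒ Stmt and Fact ⇒ Fact and Fact ⇒ Op and Fact ⇒ p and Fact ⇒ p and Op ⇒ p and p
  Stmt ⇒ Fact and Stmt ⇒ Op and Stmt ⇒ p and Stmt ⇒ p and Fact ⇒ p and Op ⇒ p and p

p and p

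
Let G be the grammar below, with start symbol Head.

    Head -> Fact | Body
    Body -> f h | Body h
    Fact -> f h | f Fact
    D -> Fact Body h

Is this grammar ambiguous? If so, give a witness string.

Ambiguous

Witness: f h

Derivation 1: Head ⇒ Fact ⇒ f h
Derivation 2: Head ⇒ Body ⇒ f h

Two distinct leftmost derivations for the same string.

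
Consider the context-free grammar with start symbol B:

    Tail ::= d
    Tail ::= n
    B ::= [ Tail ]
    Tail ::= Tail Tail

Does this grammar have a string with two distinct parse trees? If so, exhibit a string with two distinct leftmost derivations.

Ambiguous

Witness: [ d d d ]

Derivation 1: B ⇒ [ Tail ] ⇒ [ Tail Tail ] ⇒ [ d Tail ] ⇒ [ d Tail Tail ] ⇒ [ d d Tail ] ⇒ [ d d d ]
Derivation 2: B ⇒ [ Tail ] ⇒ [ Tail Tail ] ⇒ [ Tail Tail Tail ] ⇒ [ d Tail Tail ] ⇒ [ d d Tail ] ⇒ [ d d d ]

Two distinct leftmost derivations for the same string.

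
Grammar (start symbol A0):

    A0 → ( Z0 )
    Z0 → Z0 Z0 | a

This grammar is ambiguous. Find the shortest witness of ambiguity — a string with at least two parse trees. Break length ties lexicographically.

( a a a )

length 3: no string has ≥2 trees
length 4: no string has ≥2 trees
length 5: ( a a a ) has 2 parse trees

Two derivations of ( a a a ):
  A0 ⇒ ( Z0 ) ⇒ ( Z0 Z0 ) ⇒ ( Z0 Z0 Z0 ) ⇒ ( a Z0 Z0 ) ⇒ ( a a Z0 ) ⇒ ( a a a )
  A0 ⇒ ( Z0 ) ⇒ ( Z0 Z0 ) ⇒ ( a Z0 ) ⇒ ( a Z0 Z0 ) ⇒ ( a a Z0 ) ⇒ ( a a a )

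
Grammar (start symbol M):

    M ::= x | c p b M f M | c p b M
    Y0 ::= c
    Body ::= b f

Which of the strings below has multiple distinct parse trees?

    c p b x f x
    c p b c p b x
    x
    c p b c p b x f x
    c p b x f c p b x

c p b c p b x f x

c p b x f x: 1 tree
c p b c p b x: 1 tree
x: 1 tree
c p b c p b x f x: 2 trees
c p b x f c p b x: 1 tree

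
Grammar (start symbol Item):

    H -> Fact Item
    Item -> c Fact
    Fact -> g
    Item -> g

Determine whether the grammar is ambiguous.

Only Item, Fact are reachable from Item; ignoring the rest: Restricted to the reachable nonterminals, every rule has the form A → t or A → t B, and no two rules for the same A share a first terminal. The grammar encodes a DFA — one run per string.

Unambiguous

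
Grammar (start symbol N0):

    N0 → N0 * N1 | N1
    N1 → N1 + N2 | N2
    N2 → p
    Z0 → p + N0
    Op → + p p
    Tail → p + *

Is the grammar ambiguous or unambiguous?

Only N0, N1, N2 are reachable from N0; ignoring the rest: This is a standard precedence ladder (N0 over N1 over N2), with each level left-recursive on its own operator ('*' at N0, '+' at N1). That structure is LR(1), hence unambiguous.

Unambiguous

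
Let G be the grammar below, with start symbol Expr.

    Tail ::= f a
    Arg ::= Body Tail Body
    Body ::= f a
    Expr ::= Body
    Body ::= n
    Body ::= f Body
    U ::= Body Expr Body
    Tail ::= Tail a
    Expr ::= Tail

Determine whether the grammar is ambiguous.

Ambiguous

Witness: f a

Derivation 1: Expr ⇒ Body ⇒ f a
Derivation 2: Expr ⇒ Tail ⇒ f a

Two distinct leftmost derivations for the same string.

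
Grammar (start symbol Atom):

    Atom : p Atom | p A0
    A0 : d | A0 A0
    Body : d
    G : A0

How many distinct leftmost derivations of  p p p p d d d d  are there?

Parse trees for p p p p d d d d:
  [Atom p [Atom p [Atom p [Atom p [A0 [A0 d] [A0 [A0 d] [A0 [A0 d] [A0 d]]]]]]]]
  [Atom p [Atom p [Atom p [Atom p [A0 [A0 d] [A0 [A0 [A0 d] [A0 d]] [A0 d]]]]]]]
  [Atom p [Atom p [Atom p [Atom p [A0 [A0 [A0 d] [A0 d]] [A0 [A0 d] [A0 d]]]]]]]
  [Atom p [Atom p [Atom p [Atom p [A0 [A0 [A0 d] [A0 [A0 d] [A0 d]]] [A0 d]]]]]]
  [Atom p [Atom p [Atom p [Atom p [A0 [A0 [A0 [A0 d] [A0 d]] [A0 d]] [A0 d]]]]]]

5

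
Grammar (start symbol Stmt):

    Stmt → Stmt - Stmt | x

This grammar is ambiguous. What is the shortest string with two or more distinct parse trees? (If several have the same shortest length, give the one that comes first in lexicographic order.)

x - x - x

length 1: no string has ≥2 trees
length 3: no string has ≥2 trees
length 5: x - x - x has 2 parse trees

Two derivations of x - x - x:
  Stmt ⇒ Stmt - Stmt ⇒ Stmt - Stmt - Stmt ⇒ x - Stmt - Stmt ⇒ x - x - Stmt ⇒ x - x - x
  Stmt ⇒ Stmt - Stmt ⇒ x - Stmt ⇒ x - Stmt - Stmt ⇒ x - x - Stmt ⇒ x - x - x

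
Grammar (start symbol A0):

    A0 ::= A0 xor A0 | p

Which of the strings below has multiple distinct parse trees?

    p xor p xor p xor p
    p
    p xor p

p xor p xor p xor p: 5 trees
p: 1 tree
p xor p: 1 tree

p xor p xor p xor p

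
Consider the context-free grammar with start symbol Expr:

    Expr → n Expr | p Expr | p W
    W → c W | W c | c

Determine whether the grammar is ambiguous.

Ambiguous

Witness: p c c

Derivation 1: Expr ⇒ p W ⇒ p c W ⇒ p c c
Derivation 2: Expr ⇒ p W ⇒ p W c ⇒ p c c

Two distinct leftmost derivations for the same string.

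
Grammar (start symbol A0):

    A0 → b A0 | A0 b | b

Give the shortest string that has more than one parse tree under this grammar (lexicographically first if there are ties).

length 1: no string has ≥2 trees
length 2: b b has 2 parse trees

Two derivations of b b:
  A0 ⇒ b A0 ⇒ b b
  A0 ⇒ A0 b ⇒ b b

b b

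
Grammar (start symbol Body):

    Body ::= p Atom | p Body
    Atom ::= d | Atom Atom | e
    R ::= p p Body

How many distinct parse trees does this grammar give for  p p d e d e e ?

Parse trees for p p d e d e e (showing first 6 of 14):
  [Body p [Body p [Atom [Atom d] [Atom [Atom e] [Atom [Atom d] [Atom [Atom e] [Atom e]]]]]]]
  [Body p [Body p [Atom [Atom d] [Atom [Atom e] [Atom [Atom [Atom d] [Atom e]] [Atom e]]]]]]
  [Body p [Body p [Atom [Atom d] [Atom [Atom [Atom e] [Atom d]] [Atom [Atom e] [Atom e]]]]]]
  [Body p [Body p [Atom [Atom d] [Atom [Atom [Atom e] [Atom [Atom d] [Atom e]]] [Atom e]]]]]
  [Body p [Body p [Atom [Atom d] [Atom [Atom [Atom [Atom e] [Atom d]] [Atom e]] [Atom e]]]]]
  [Body p [Body p [Atom [Atom [Atom d] [Atom e]] [Atom [Atom d] [Atom [Atom e] [Atom e]]]]]]

14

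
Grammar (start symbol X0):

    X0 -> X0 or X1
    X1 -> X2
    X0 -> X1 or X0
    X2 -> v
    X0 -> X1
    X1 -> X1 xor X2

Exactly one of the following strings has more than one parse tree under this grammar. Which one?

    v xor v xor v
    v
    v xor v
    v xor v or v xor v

v xor v or v xor v

v xor v xor v: 1 tree
v: 1 tree
v xor v: 1 tree
v xor v or v xor v: 2 trees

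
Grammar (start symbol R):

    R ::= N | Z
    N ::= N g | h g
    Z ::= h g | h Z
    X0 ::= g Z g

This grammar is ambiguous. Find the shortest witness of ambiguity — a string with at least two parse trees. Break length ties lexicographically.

h g

length 2: h g has 2 parse trees

Two derivations of h g:
  R ⇒ N ⇒ h g
  R ⇒ Z ⇒ h g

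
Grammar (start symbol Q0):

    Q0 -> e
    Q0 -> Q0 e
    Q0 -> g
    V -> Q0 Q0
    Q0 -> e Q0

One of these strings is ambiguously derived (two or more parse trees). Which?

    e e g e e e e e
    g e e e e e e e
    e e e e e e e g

e e g e e e e e

e e g e e e e e: 21 trees
g e e e e e e e: 1 tree
e e e e e e e g: 1 tree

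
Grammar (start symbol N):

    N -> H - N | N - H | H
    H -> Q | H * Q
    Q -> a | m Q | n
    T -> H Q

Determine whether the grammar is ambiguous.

Witness: a - a

Derivation 1: N ⇒ H - N ⇒ Q - N ⇒ a - N ⇒ a - H ⇒ a - Q ⇒ a - a
Derivation 2: N ⇒ N - H ⇒ H - H ⇒ Q - H ⇒ a - H ⇒ a - Q ⇒ a - a

Two distinct leftmost derivations for the same string.

Ambiguous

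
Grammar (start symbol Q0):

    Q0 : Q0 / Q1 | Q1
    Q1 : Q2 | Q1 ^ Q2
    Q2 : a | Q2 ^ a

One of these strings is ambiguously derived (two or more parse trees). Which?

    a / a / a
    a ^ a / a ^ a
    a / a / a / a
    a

a / a / a: 1 tree
a ^ a / a ^ a: 4 trees
a / a / a / a: 1 tree
a: 1 tree

a ^ a / a ^ a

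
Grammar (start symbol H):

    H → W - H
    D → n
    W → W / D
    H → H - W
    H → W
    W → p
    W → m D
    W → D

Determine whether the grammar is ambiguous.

Witness: n - n

Derivation 1: H ⇒ W - H ⇒ D - H ⇒ n - H ⇒ n - W ⇒ n - D ⇒ n - n
Derivation 2: H ⇒ H - W ⇒ W - W ⇒ D - W ⇒ n - W ⇒ n - D ⇒ n - n

Two distinct leftmost derivations for the same string.

Ambiguous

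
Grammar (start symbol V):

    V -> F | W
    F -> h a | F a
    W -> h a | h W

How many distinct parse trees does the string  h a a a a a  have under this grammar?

Parse trees for h a a a a a:
  [V [F [F [F [F [F h a] a] a] a] a]]

1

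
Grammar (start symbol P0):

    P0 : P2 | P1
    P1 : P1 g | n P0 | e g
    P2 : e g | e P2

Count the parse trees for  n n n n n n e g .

Parse trees for n n n n n n e g:
  [P0 [P1 n [P0 [P1 n [P0 [P1 n [P0 [P1 n [P0 [P1 n [P0 [P1 n [P0 [P2 e g]]]]]]]]]]]]]]
  [P0 [P1 n [P0 [P1 n [P0 [P1 n [P0 [P1 n [P0 [P1 n [P0 [P1 n [P0 [P1 e g]]]]]]]]]]]]]]

2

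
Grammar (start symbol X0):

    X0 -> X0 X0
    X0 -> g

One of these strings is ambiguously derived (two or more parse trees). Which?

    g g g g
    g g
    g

g g g g

g g g g: 5 trees
g g: 1 tree
g: 1 tree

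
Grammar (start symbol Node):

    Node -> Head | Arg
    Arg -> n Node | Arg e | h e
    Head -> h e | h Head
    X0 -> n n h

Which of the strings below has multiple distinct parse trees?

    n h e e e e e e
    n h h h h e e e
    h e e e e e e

n h e e e e e e

n h e e e e e e: 7 trees
n h h h h e e e: 1 tree
h e e e e e e: 1 tree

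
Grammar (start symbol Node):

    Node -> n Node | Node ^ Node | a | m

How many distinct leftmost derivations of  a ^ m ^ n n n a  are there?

2

Parse trees for a ^ m ^ n n n a:
  [Node [Node a] ^ [Node [Node m] ^ [Node n [Node n [Node n [Node a]]]]]]
  [Node [Node [Node a] ^ [Node m]] ^ [Node n [Node n [Node n [Node a]]]]]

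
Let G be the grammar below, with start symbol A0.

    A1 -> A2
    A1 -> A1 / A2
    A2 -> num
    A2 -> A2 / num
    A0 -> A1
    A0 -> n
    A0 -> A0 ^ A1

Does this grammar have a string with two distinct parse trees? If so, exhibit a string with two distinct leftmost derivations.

Ambiguous

Witness: num / num

Derivation 1: A0 ⇒ A1 ⇒ A2 ⇒ A2 / num ⇒ num / num
Derivation 2: A0 ⇒ A1 ⇒ A1 / A2 ⇒ A2 / A2 ⇒ num / A2 ⇒ num / num

Two distinct leftmost derivations for the same string.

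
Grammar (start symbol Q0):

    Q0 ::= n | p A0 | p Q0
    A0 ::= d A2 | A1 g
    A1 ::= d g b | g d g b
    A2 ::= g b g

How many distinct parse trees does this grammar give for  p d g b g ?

Parse trees for p d g b g:
  [Q0 p [A0 d [A2 g b g]]]
  [Q0 p [A0 [A1 d g b] g]]

2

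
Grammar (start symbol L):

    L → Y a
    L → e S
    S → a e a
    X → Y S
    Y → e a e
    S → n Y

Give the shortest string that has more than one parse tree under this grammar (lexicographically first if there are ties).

e a e a

length 4: e a e a has 2 parse trees

Two derivations of e a e a:
  L ⇒ Y a ⇒ e a e a
  L ⇒ e S ⇒ e a e a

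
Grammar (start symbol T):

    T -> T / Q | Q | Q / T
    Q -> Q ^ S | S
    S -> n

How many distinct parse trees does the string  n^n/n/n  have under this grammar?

4

Parse trees for n^n/n/n:
  [T [T [T [Q [Q [S n]] ^ [S n]]] / [Q [S n]]] / [Q [S n]]]
  [T [T [Q [Q [S n]] ^ [S n]] / [T [Q [S n]]]] / [Q [S n]]]
  [T [Q [Q [S n]] ^ [S n]] / [T [T [Q [S n]]] / [Q [S n]]]]
  [T [Q [Q [S n]] ^ [S n]] / [T [Q [S n]] / [T [Q [S n]]]]]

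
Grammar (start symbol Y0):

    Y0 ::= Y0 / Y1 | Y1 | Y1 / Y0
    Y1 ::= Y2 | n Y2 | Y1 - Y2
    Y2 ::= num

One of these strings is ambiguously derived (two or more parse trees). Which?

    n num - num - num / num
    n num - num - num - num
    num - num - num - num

n num - num - num / num

n num - num - num / num: 2 trees
n num - num - num - num: 1 tree
num - num - num - num: 1 tree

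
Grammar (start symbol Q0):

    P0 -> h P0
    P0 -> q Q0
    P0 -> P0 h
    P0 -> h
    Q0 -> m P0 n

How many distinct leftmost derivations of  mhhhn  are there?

4

Parse trees for mhhhn:
  [Q0 m [P0 h [P0 h [P0 h]]] n]
  [Q0 m [P0 h [P0 [P0 h] h]] n]
  [Q0 m [P0 [P0 h [P0 h]] h] n]
  [Q0 m [P0 [P0 [P0 h] h] h] n]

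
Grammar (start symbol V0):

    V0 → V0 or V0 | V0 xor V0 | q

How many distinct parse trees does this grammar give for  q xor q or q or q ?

5

Parse trees for q xor q or q or q:
  [V0 [V0 [V0 q] xor [V0 q]] or [V0 [V0 q] or [V0 q]]]
  [V0 [V0 [V0 [V0 q] xor [V0 q]] or [V0 q]] or [V0 q]]
  [V0 [V0 [V0 q] xor [V0 [V0 q] or [V0 q]]] or [V0 q]]
  [V0 [V0 q] xor [V0 [V0 q] or [V0 [V0 q] or [V0 q]]]]
  [V0 [V0 q] xor [V0 [V0 [V0 q] or [V0 q]] or [V0 q]]]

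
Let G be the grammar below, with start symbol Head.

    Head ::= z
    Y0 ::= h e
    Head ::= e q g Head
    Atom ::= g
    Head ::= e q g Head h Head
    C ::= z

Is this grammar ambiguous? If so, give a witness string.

Ambiguous

Witness: e q g e q g z h z

Derivation 1: Head ⇒ e q g Head ⇒ e q g e q g Head h Head ⇒ e q g e q g z h Head ⇒ e q g e q g z h z
Derivation 2: Head ⇒ e q g Head h Head ⇒ e q g e q g Head h Head ⇒ e q g e q g z h Head ⇒ e q g e q g z h z

Two distinct leftmost derivations for the same string.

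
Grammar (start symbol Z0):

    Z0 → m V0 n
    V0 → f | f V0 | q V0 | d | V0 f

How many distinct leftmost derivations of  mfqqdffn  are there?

Parse trees for mfqqdffn (showing first 6 of 10):
  [Z0 m [V0 f [V0 q [V0 q [V0 [V0 [V0 d] f] f]]]] n]
  [Z0 m [V0 f [V0 q [V0 [V0 q [V0 [V0 d] f]] f]]] n]
  [Z0 m [V0 f [V0 q [V0 [V0 [V0 q [V0 d]] f] f]]] n]
  [Z0 m [V0 f [V0 [V0 q [V0 q [V0 [V0 d] f]]] f]] n]
  [Z0 m [V0 f [V0 [V0 q [V0 [V0 q [V0 d]] f]] f]] n]
  [Z0 m [V0 f [V0 [V0 [V0 q [V0 q [V0 d]]] f] f]] n]

10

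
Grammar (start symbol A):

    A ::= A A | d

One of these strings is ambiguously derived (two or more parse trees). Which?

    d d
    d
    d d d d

d d d d

d d: 1 tree
d: 1 tree
d d d d: 5 trees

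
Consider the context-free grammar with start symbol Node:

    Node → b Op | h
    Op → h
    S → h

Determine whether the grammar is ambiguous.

Only Node, Op are reachable from Node; ignoring the rest: Restricted to the reachable nonterminals, every rule has the form A → t or A → t B, and no two rules for the same A share a first terminal. The grammar encodes a DFA — one run per string.

Unambiguous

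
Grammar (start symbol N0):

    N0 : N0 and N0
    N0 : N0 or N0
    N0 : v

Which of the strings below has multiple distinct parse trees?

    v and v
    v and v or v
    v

v and v or v

v and v: 1 tree
v and v or v: 2 trees
v: 1 tree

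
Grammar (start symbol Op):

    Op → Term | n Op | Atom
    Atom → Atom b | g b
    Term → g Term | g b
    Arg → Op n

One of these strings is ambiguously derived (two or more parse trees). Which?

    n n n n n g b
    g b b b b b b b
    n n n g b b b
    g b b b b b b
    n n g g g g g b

n n n n n g b

n n n n n g b: 2 trees
g b b b b b b b: 1 tree
n n n g b b b: 1 tree
g b b b b b b: 1 tree
n n g g g g g b: 1 tree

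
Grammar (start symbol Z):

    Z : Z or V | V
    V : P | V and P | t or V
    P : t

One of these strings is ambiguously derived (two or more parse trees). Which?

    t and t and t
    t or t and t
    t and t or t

t or t and t

t and t and t: 1 tree
t or t and t: 3 trees
t and t or t: 1 tree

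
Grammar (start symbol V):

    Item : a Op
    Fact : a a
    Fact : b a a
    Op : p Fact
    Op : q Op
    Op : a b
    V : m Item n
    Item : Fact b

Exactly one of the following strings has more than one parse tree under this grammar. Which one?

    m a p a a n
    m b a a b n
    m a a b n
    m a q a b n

m a a b n

m a p a a n: 1 tree
m b a a b n: 1 tree
m a a b n: 2 trees
m a q a b n: 1 tree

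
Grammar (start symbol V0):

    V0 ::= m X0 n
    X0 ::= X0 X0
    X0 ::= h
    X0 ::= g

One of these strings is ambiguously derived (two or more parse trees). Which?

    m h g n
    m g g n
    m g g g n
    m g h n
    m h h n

m h g n: 1 tree
m g g n: 1 tree
m g g g n: 2 trees
m g h n: 1 tree
m h h n: 1 tree

m g g g n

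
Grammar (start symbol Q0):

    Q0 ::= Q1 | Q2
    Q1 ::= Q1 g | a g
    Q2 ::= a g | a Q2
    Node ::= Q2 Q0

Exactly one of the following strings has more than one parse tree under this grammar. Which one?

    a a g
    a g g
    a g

a g

a a g: 1 tree
a g g: 1 tree
a g: 2 trees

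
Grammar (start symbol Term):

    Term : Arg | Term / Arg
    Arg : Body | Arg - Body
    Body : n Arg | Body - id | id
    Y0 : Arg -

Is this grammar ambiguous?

Witness: id - id

Derivation 1: Term ⇒ Arg ⇒ Body ⇒ Body - id ⇒ id - id
Derivation 2: Term ⇒ Arg ⇒ Arg - Body ⇒ Body - Body ⇒ id - Body ⇒ id - id

Two distinct leftmost derivations for the same string.

Ambiguous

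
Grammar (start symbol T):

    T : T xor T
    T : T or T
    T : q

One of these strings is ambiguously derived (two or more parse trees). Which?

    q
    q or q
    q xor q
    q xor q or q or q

q xor q or q or q

q: 1 tree
q or q: 1 tree
q xor q: 1 tree
q xor q or q or q: 5 trees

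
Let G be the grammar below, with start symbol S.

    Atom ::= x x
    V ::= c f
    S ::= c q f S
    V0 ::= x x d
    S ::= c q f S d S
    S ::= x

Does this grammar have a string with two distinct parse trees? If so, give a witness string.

Ambiguous

Witness: c q f c q f x d x

Derivation 1: S ⇒ c q f S ⇒ c q f c q f S d S ⇒ c q f c q f x d S ⇒ c q f c q f x d x
Derivation 2: S ⇒ c q f S d S ⇒ c q f c q f S d S ⇒ c q f c q f x d S ⇒ c q f c q f x d x

Two distinct leftmost derivations for the same string.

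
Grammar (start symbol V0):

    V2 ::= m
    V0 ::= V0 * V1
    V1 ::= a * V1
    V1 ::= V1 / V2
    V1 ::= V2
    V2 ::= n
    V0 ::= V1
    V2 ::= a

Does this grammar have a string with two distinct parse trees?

Witness: a * a

Derivation 1: V0 ⇒ V0 * V1 ⇒ V1 * V1 ⇒ V2 * V1 ⇒ a * V1 ⇒ a * V2 ⇒ a * a
Derivation 2: V0 ⇒ V1 ⇒ a * V1 ⇒ a * V2 ⇒ a * a

Two distinct leftmost derivations for the same string.

Ambiguous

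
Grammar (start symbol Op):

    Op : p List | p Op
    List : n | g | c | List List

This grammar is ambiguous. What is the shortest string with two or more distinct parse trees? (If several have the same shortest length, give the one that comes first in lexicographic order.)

p c c c

length 2: no string has ≥2 trees
length 3: no string has ≥2 trees
length 4: p c c c has 2 parse trees

Two derivations of p c c c:
  Op ⇒ p List ⇒ p List List ⇒ p c List ⇒ p c List List ⇒ p c c List ⇒ p c c c
  Op ⇒ p List ⇒ p List List ⇒ p List List List ⇒ p c List List ⇒ p c c List ⇒ p c c c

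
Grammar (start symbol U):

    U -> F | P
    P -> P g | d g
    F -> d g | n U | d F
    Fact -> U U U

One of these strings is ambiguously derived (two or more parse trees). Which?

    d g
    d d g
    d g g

d g

d g: 2 trees
d d g: 1 tree
d g g: 1 tree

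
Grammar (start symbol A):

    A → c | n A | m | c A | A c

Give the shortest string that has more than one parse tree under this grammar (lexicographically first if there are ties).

length 1: no string has ≥2 trees
length 2: c c has 2 parse trees

Two derivations of c c:
  A ⇒ c A ⇒ c c
  A ⇒ A c ⇒ c c

c c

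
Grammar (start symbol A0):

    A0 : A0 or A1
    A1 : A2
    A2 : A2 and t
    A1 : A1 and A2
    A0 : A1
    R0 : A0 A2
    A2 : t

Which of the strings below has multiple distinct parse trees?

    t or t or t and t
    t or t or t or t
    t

t or t or t and t

t or t or t and t: 2 trees
t or t or t or t: 1 tree
t: 1 tree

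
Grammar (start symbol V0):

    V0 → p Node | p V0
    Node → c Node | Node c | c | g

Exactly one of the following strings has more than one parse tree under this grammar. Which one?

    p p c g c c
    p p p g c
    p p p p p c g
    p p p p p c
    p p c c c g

p p c g c c

p p c g c c: 3 trees
p p p g c: 1 tree
p p p p p c g: 1 tree
p p p p p c: 1 tree
p p c c c g: 1 tree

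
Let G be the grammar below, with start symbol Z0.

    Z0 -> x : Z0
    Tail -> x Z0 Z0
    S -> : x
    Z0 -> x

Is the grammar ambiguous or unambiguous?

Unambiguous

Only Z0 is reachable from Z0; ignoring the rest: Right-recursive list with a separator: after each atom, whether the separator follows determines the rule. One parse per string.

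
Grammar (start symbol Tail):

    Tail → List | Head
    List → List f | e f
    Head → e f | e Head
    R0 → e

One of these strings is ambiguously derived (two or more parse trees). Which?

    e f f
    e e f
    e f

e f f: 1 tree
e e f: 1 tree
e f: 2 trees

e f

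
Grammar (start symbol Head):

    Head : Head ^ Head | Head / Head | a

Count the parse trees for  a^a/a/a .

5

Parse trees for a^a/a/a:
  [Head [Head a] ^ [Head [Head a] / [Head [Head a] / [Head a]]]]
  [Head [Head a] ^ [Head [Head [Head a] / [Head a]] / [Head a]]]
  [Head [Head [Head a] ^ [Head a]] / [Head [Head a] / [Head a]]]
  [Head [Head [Head a] ^ [Head [Head a] / [Head a]]] / [Head a]]
  [Head [Head [Head [Head a] ^ [Head a]] / [Head a]] / [Head a]]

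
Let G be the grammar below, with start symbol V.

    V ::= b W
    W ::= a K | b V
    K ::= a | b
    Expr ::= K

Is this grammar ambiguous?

Unambiguous

(Expr is unreachable from V, so its rules don't affect L(V).) Restricted to the reachable nonterminals, every rule has the form A → t or A → t B, and no two rules for the same A share a first terminal. The grammar encodes a DFA — one run per string.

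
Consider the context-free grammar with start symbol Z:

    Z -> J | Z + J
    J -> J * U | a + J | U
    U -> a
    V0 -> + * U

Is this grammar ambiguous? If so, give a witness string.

Witness: a + a

Derivation 1: Z ⇒ J ⇒ a + J ⇒ a + U ⇒ a + a
Derivation 2: Z ⇒ Z + J ⇒ J + J ⇒ U + J ⇒ a + J ⇒ a + U ⇒ a + a

Two distinct leftmost derivations for the same string.

Ambiguous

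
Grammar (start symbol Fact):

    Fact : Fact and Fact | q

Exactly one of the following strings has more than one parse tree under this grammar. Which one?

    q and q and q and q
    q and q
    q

q and q and q and q: 5 trees
q and q: 1 tree
q: 1 tree

q and q and q and q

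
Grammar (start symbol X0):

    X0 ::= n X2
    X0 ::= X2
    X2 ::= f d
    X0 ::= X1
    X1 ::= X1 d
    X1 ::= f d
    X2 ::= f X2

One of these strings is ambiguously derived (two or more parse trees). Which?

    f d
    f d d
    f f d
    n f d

f d: 2 trees
f d d: 1 tree
f f d: 1 tree
n f d: 1 tree

f d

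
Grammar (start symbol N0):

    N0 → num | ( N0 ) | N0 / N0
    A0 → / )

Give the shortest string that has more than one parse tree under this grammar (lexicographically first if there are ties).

length 1: no string has ≥2 trees
length 3: no string has ≥2 trees
length 5: num / num / num has 2 parse trees

Two derivations of num / num / num:
  N0 ⇒ N0 / N0 ⇒ num / N0 ⇒ num / N0 / N0 ⇒ num / num / N0 ⇒ num / num / num
  N0 ⇒ N0 / N0 ⇒ N0 / N0 / N0 ⇒ num / N0 / N0 ⇒ num / num / N0 ⇒ num / num / num

num / num / num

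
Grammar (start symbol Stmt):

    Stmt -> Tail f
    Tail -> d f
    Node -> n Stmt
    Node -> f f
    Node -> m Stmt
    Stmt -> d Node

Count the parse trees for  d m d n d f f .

2

Parse trees for d m d n d f f:
  [Stmt d [Node m [Stmt d [Node n [Stmt [Tail d f] f]]]]]
  [Stmt d [Node m [Stmt d [Node n [Stmt d [Node f f]]]]]]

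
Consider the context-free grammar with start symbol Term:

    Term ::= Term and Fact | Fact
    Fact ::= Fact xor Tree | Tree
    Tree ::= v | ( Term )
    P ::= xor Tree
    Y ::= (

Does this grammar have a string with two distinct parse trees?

Only Term, Fact, Tree are reachable from Term; ignoring the rest: This is a standard precedence ladder (Term over Fact over Tree), with each level left-recursive on its own operator ('and' at Term, 'xor' at Fact). That structure is LR(1), hence unambiguous.

Unambiguous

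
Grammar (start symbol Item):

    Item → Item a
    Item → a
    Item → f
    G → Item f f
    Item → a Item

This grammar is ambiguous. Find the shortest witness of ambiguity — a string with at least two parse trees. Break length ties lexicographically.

length 1: no string has ≥2 trees
length 2: a a has 2 parse trees

Two derivations of a a:
  Item ⇒ Item a ⇒ a a
  Item ⇒ a Item ⇒ a a

a a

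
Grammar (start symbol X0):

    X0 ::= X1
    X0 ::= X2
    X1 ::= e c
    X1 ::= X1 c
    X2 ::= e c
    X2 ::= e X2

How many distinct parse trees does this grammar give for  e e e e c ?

1

Parse trees for e e e e c:
  [X0 [X2 e [X2 e [X2 e [X2 e c]]]]]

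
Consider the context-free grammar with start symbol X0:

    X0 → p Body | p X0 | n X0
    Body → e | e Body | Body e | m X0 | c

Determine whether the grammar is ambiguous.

Witness: p e e

Derivation 1: X0 ⇒ p Body ⇒ p e Body ⇒ p e e
Derivation 2: X0 ⇒ p Body ⇒ p Body e ⇒ p e e

Two distinct leftmost derivations for the same string.

Ambiguous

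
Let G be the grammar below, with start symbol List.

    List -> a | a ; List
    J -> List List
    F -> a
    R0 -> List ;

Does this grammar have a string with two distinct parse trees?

Unambiguous

Only List is reachable from List; ignoring the rest: The reachable grammar is A → atom sep A | atom. Each atom is followed by either the separator (recurse) or end-of-string (stop) — no choice point.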